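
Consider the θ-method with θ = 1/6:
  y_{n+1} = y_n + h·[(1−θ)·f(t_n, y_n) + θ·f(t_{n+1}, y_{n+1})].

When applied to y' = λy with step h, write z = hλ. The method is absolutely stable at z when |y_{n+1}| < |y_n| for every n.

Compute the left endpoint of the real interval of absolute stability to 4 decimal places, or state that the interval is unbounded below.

With y'=λy (z=hλ):
  y_{n+1} = y_n + z·[5/6·y_n + 1/6·y_{n+1}] ⇒ (1 − 1/6z)y_{n+1} = (1 + 5/6z)y_n
  ⇒ R(z) = (1 + 5/6z)/(1 − 1/6z).

Need |R(x)|<1, x<0.
x=-0.75: |R|=0.3333
R=−1: 1+5/6x = −1+1/6x ⇒ -2/3x=2 ⇒ x=2/(-2/3)=-3.0000
Confirm numerically:
  x=-2.936: |R|=0.97135 <1
  x=-1.939: |R|=0.46542 <1
  x=-1.835: |R|=0.40523 <1
  x=-3.368: |R|=1.15713 >1
  x=-3.277: |R|=1.11944 >1
  x=-3.177: |R|=1.07715 >1
Stable set (-3.0000, 0).

z* = -3.0000.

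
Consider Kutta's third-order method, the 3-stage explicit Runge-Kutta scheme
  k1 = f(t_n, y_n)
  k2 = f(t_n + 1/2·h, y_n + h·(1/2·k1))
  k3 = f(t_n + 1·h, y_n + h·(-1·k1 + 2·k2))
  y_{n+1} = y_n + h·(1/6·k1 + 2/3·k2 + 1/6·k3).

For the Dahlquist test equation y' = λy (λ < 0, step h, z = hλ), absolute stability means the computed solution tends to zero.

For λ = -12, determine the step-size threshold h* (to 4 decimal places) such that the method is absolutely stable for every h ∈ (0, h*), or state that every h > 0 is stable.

On y'=λy, z=hλ:
  order 3, 3-stage ⇒ R(z)=1+z+z^2/2+z^3/6
  (e.g. R(-0.94)=0.36337, |R|=0.36337)

Find x<0 with |R(x)|<1.
x=-0.94: |R|=0.3634
|R(-2.85)|=1.6469 |R(-2.43)|=0.8690 |R(-0.87)|=0.3987
Bisect:
  x_lo=-3.0351 |R|=2.0891  x_hi=-0.3645 |R|=0.6939
  mid=-1.69981 |R|=0.07369 →hi
  mid=-2.36747 |R|=0.77659 →hi
  mid=-2.70130 |R|=1.33803 →lo
  mid=-2.53438 |R|=1.03593 →lo
  mid=-2.45093 |R|=0.90121 →hi
  mid=-2.49266 |R|=0.96727 →hi
  mid=-2.51352 |R|=1.00127 →lo
  mid=-2.50309 |R|=0.98419 →hi
  mid=-2.50830 |R|=0.99271 →hi
  ...
  [-2.51287,-2.51270] ⇒ x*=-2.5127
So |R|<1 on (-2.5127, 0).

(-2.5127,0); λ=-12 ⇒ h* = 0.2094.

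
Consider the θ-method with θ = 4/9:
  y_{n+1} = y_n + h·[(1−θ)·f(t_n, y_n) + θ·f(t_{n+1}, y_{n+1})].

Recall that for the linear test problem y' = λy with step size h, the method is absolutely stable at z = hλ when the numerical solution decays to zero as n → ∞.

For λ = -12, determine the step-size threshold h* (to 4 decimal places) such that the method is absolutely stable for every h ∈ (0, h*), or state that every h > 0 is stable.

With y'=λy (z=hλ):
  y_{n+1} = y_n + z·[5/9·y_n + 4/9·y_{n+1}] ⇒ (1 − 4/9z)y_{n+1} = (1 + 5/9z)y_n
  Hence R(z) = (1 + 5/9z)/(1 − 4/9z).

Find x<0 with |R(x)|<1.
x=-0.81: |R|=0.4044
R=−1: 1+5/9x = −1+4/9x ⇒ -1/9x=2 ⇒ x=2/(-1/9)=-18.0000
Confirm numerically:
  x=-16.916: |R|=0.98586 <1
  x=-15.533: |R|=0.96532 <1
  x=-10.137: |R|=0.84131 <1
  x=-8.129: |R|=0.76224 <1
  x=-18.538: |R|=1.00647 >1
  x=-18.472: |R|=1.00569 >1
Interval (-18.0000, 0).

(-18.0000,0); λ=-12 ⇒ h* = (18)/12 = 1.5000.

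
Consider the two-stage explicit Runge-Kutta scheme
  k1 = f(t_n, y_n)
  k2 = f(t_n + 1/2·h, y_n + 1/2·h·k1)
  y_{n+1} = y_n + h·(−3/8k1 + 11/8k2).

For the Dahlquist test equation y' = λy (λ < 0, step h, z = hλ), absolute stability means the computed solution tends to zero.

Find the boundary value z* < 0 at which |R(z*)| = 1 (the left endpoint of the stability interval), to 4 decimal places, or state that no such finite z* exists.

Test eqn y'=λy, z=hλ:
  k1=λy_n ⇒ h·k1=z·y_n;  k2=λ(1+1/2z)y_n ⇒ h·k2=z(1+1/2z)y_n
  y_{n+1}/y_n = 1 − 3/8z + 11/8z(1+1/2z) = 1 + z + 11/16z²
  so R(z) = 1 + z + 11/16z².

Need |R(x)|<1, x<0.
x=-1.79: |R|=1.4128
R=1: x+11/16x²=0 ⇒ x=−16/11=-1.4545; min R=1−1/(4·11/16)=0.6364>−1
Confirm numerically:
  x=-1.270: |R|=0.83887 <1
  x=-0.995: |R|=0.68564 <1
  x=-0.642: |R|=0.64136 <1
  x=-1.743: |R|=1.34566 >1
  x=-1.604: |R|=1.16481 >1
So |R|<1 on (-1.4545, 0).

left endpoint -1.4545.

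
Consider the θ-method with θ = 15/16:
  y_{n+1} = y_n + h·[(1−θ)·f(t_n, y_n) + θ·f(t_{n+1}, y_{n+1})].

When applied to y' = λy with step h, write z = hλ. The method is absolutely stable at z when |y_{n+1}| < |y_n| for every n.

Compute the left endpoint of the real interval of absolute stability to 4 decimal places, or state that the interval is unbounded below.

(−∞, 0) — no finite endpoint.

Set f=λy, z=hλ:
  y_{n+1} = y_n + z·[1/16·y_n + 15/16·y_{n+1}] ⇒ (1 − 15/16z)y_{n+1} = (1 + 1/16z)y_n
  R(z) = (1 + 1/16z)/(1 − 15/16z).

Need |R(x)|<1, x<0.
x=-1.31: |R|=0.4121
x=-2: |R|=0.3043
x=-10: |R|=0.0361
x=-100: |R|=0.0554
θ=15/16≥1/2 ⇒ |1+1/16x|<|1−15/16x| ∀x<0 ⇒ unbounded interval.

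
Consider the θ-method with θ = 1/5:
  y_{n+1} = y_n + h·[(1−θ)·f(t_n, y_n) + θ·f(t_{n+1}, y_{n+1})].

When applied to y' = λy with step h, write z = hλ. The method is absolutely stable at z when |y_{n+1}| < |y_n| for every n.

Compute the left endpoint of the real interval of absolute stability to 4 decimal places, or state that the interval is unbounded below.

Set f=λy, z=hλ:
  y_{n+1} = y_n + z·[4/5·y_n + 1/5·y_{n+1}] ⇒ (1 − 1/5z)y_{n+1} = (1 + 4/5z)y_n
  R(z) = (1 + 4/5z)/(1 − 1/5z).

Solve |R(x)|<1 on ℝ⁻.
x=-1.42: |R|=0.1059
R=−1: 1+4/5x = −1+1/5x ⇒ -3/5x=2 ⇒ x=2/(-3/5)=-3.3333
Confirm numerically:
  x=-3.086: |R|=0.90824 <1
  x=-2.459: |R|=0.64834 <1
  x=-1.591: |R|=0.20695 <1
  x=-3.894: |R|=1.18912 >1
  x=-3.536: |R|=1.07123 >1
Interval (-3.3333, 0).

left endpoint -3.3333.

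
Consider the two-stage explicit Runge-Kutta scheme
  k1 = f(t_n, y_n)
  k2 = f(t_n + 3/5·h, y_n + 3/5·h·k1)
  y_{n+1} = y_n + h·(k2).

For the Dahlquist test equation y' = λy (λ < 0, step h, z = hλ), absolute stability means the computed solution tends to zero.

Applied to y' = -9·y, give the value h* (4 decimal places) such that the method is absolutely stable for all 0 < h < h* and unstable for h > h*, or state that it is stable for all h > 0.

(-1.6667,0); λ=-9 ⇒ h* = (5/3)/9 = 0.1852.

Set f=λy, z=hλ:
  k1=λy_n ⇒ h·k1=z·y_n;  k2=λ(1+3/5z)y_n ⇒ h·k2=z(1+3/5z)y_n
  y_{n+1}/y_n = 1 + z(1+3/5z) = 1 + z + 3/5z²
  ⇒ R(z) = 1 + z + 3/5z².

Find x<0 with |R(x)|<1.
x=-1.77: |R|=1.1097
R=1: x+3/5x²=0 ⇒ x=−5/3=-1.6667; min R=1−1/(4·3/5)=0.5833>−1
Confirm numerically:
  x=-1.509: |R|=0.85725 <1
  x=-1.498: |R|=0.84840 <1
  x=-1.156: |R|=0.64580 <1
  x=-0.685: |R|=0.59654 <1
  x=-1.959: |R|=1.34361 >1
  x=-1.876: |R|=1.23563 >1
  x=-1.708: |R|=1.04236 >1
Stable set (-1.6667, 0).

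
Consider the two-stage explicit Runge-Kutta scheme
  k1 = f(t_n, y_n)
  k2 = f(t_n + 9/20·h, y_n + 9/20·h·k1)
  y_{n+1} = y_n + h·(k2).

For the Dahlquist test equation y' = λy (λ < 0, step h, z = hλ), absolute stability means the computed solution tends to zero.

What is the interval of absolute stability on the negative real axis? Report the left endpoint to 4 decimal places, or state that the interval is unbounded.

Test eqn y'=λy, z=hλ:
  k1=λy_n ⇒ h·k1=z·y_n;  k2=λ(1+9/20z)y_n ⇒ h·k2=z(1+9/20z)y_n
  y_{n+1}/y_n = 1 + z(1+9/20z) = 1 + z + 9/20z²
  ⇒ R(z) = 1 + z + 9/20z².

Find x<0 with |R(x)|<1.
x=-1.18: |R|=0.4466
R=1: x+9/20x²=0 ⇒ x=−20/9=-2.2222; min R=1−1/(4·9/20)=0.4444>−1
Confirm numerically:
  x=-2.107: |R|=0.89075 <1
  x=-1.915: |R|=0.73525 <1
  x=-1.566: |R|=0.53756 <1
  x=-1.062: |R|=0.44553 <1
  x=-2.534: |R|=1.35552 >1
  x=-2.364: |R|=1.15082 >1
Stable set (-2.2222, 0).

z∈(-2.2222,0).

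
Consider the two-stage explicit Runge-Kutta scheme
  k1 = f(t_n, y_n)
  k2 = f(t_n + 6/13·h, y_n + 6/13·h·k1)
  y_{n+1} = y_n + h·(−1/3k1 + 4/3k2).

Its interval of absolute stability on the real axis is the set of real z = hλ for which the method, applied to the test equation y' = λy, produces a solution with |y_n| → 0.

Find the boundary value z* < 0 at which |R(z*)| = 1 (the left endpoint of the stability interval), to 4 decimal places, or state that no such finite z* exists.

z* = -1.6250.

Set f=λy, z=hλ:
  k1=λy_n ⇒ h·k1=z·y_n;  k2=λ(1+6/13z)y_n ⇒ h·k2=z(1+6/13z)y_n
  y_{n+1}/y_n = 1 − 1/3z + 4/3z(1+6/13z) = 1 + z + 8/13z²
  ⇒ R(z) = 1 + z + 8/13z².

Find x<0 with |R(x)|<1.
x=-1.73: |R|=1.1118
R=1: x+8/13x²=0 ⇒ x=−13/8=-1.6250; min R=1−1/(4·8/13)=0.5938>−1
Confirm numerically:
  x=-1.434: |R|=0.83145 <1
  x=-1.321: |R|=0.75287 <1
  x=-0.852: |R|=0.59471 <1
  x=-0.752: |R|=0.59600 <1
  x=-2.200: |R|=1.77846 >1
  x=-2.050: |R|=1.53615 >1
  x=-1.928: |R|=1.35950 >1
Interval (-1.6250, 0).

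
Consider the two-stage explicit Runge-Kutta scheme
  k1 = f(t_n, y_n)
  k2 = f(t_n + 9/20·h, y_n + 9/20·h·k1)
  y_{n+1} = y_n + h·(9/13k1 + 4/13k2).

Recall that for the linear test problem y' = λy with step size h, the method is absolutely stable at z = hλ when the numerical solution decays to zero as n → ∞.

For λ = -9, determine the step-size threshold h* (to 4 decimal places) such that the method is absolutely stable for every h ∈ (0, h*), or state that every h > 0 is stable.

Test eqn y'=λy, z=hλ:
  k1=λy_n ⇒ h·k1=z·y_n;  k2=λ(1+9/20z)y_n ⇒ h·k2=z(1+9/20z)y_n
  y_{n+1}/y_n = 1 + 9/13z + 4/13z(1+9/20z) = 1 + z + 9/65z²
  ⇒ R(z) = 1 + z + 9/65z².

Need |R(x)|<1, x<0.
x=-1.41: |R|=0.1347
R=1: x+9/65x²=0 ⇒ x=−65/9=-7.2222; min R=1−1/(4·9/65)=-0.8056>−1
Confirm numerically:
  x=-6.186: |R|=0.11245 <1
  x=-4.686: |R|=0.64558 <1
  x=-3.587: |R|=0.80548 <1
  x=-3.090: |R|=0.76796 <1
  x=-7.717: |R|=1.52867 >1
  x=-7.701: |R|=1.51052 >1
  x=-7.463: |R|=1.24880 >1
Interval (-7.2222, 0).

(-7.2222,0); λ=-9 ⇒ h* = (65/9)/9 = 0.8025.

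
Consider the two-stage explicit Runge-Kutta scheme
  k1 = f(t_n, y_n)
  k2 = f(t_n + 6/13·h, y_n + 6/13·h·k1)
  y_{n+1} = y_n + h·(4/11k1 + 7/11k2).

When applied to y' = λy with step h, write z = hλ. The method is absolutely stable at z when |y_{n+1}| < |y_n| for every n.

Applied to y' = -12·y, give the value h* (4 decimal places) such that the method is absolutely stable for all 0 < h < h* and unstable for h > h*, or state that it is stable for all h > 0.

Set f=λy, z=hλ:
  k1=λy_n ⇒ h·k1=z·y_n;  k2=λ(1+6/13z)y_n ⇒ h·k2=z(1+6/13z)y_n
  y_{n+1}/y_n = 1 + 4/11z + 7/11z(1+6/13z) = 1 + z + 42/143z²
  R(z) = 1 + z + 42/143z².

Need |R(x)|<1, x<0.
x=-0.42: |R|=0.6318
R=1: x+42/143x²=0 ⇒ x=−143/42=-3.4048; min R=1−1/(4·42/143)=0.1488>−1
Confirm numerically:
  x=-3.123: |R|=0.74156 <1
  x=-2.959: |R|=0.61260 <1
  x=-2.144: |R|=0.20609 <1
  x=-1.932: |R|=0.16430 <1
  x=-3.954: |R|=1.63784 >1
  x=-3.607: |R|=1.21425 >1
Stable set (-3.4048, 0).

(-3.4048,0); λ=-12 ⇒ h* = (143/42)/12 = 0.2837.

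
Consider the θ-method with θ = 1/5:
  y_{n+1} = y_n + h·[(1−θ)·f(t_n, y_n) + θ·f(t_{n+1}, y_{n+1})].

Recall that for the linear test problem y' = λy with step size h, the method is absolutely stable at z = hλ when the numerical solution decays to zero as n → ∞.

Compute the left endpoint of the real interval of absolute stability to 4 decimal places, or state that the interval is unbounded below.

left endpoint -3.3333.

On y'=λy, z=hλ:
  y_{n+1} = y_n + z·[4/5·y_n + 1/5·y_{n+1}] ⇒ (1 − 1/5z)y_{n+1} = (1 + 4/5z)y_n
  so R(z) = (1 + 4/5z)/(1 − 1/5z).

Boundary: |R(x)|=1, x<0.
x=-0.46: |R|=0.5788
R=−1: 1+4/5x = −1+1/5x ⇒ -3/5x=2 ⇒ x=2/(-3/5)=-3.3333
Confirm numerically:
  x=-2.985: |R|=0.86913 <1
  x=-2.711: |R|=0.75788 <1
  x=-2.077: |R|=0.46743 <1
  x=-3.654: |R|=1.11116 >1
  x=-3.638: |R|=1.10581 >1
  x=-3.470: |R|=1.04841 >1
Interval (-3.3333, 0).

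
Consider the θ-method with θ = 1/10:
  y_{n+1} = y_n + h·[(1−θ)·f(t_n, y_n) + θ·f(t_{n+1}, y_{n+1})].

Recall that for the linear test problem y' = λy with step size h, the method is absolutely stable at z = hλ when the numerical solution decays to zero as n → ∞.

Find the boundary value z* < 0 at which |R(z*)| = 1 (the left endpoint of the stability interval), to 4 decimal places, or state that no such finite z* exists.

With y'=λy (z=hλ):
  y_{n+1} = y_n + z·[9/10·y_n + 1/10·y_{n+1}] ⇒ (1 − 1/10z)y_{n+1} = (1 + 9/10z)y_n
  Hence R(z) = (1 + 9/10z)/(1 − 1/10z).

Boundary: |R(x)|=1, x<0.
x=-1.42: |R|=0.2434
R=−1: 1+9/10x = −1+1/10x ⇒ -4/5x=2 ⇒ x=2/(-4/5)=-2.5000
Confirm numerically:
  x=-1.826: |R|=0.54406 <1
  x=-1.310: |R|=0.15827 <1
  x=-1.151: |R|=0.03219 <1
  x=-3.079: |R|=1.35416 >1
  x=-2.950: |R|=1.27799 >1
Stable set (-2.5000, 0).

left endpoint -2.5000.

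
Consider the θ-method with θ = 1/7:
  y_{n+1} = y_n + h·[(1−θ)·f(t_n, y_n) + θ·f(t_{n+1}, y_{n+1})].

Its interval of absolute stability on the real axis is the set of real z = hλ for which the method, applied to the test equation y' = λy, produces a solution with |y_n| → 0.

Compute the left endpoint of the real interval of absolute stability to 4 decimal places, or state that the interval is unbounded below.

z* = -2.8000.

On y'=λy, z=hλ:
  y_{n+1} = y_n + z·[6/7·y_n + 1/7·y_{n+1}] ⇒ (1 − 1/7z)y_{n+1} = (1 + 6/7z)y_n
  so R(z) = (1 + 6/7z)/(1 − 1/7z).

Find x<0 with |R(x)|<1.
x=-0.67: |R|=0.3885
R=−1: 1+6/7x = −1+1/7x ⇒ -5/7x=2 ⇒ x=2/(-5/7)=-2.8000
Confirm numerically:
  x=-2.012: |R|=0.56281 <1
  x=-1.835: |R|=0.45388 <1
  x=-1.484: |R|=0.22442 <1
  x=-1.373: |R|=0.14786 <1
  x=-3.042: |R|=1.12049 >1
  x=-3.027: |R|=1.11319 >1
  x=-2.999: |R|=1.09951 >1
Interval (-2.8000, 0).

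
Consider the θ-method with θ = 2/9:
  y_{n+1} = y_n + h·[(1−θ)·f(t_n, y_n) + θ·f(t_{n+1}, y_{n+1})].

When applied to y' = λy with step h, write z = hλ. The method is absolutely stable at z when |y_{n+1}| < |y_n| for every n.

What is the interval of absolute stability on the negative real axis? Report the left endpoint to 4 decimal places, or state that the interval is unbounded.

With y'=λy (z=hλ):
  y_{n+1} = y_n + z·[7/9·y_n + 2/9·y_{n+1}] ⇒ (1 − 2/9z)y_{n+1} = (1 + 7/9z)y_n
  ⇒ R(z) = (1 + 7/9z)/(1 − 2/9z).

Need |R(x)|<1, x<0.
x=-1.73: |R|=0.2496
R=−1: 1+7/9x = −1+2/9x ⇒ -5/9x=2 ⇒ x=2/(-5/9)=-3.6000
Confirm numerically:
  x=-2.559: |R|=0.63132 <1
  x=-2.429: |R|=0.57750 <1
  x=-1.945: |R|=0.35803 <1
  x=-1.735: |R|=0.25221 <1
  x=-3.865: |R|=1.07920 >1
  x=-3.796: |R|=1.05906 >1
  x=-3.676: |R|=1.02324 >1
Stable set (-3.6000, 0).

(-3.6000, 0).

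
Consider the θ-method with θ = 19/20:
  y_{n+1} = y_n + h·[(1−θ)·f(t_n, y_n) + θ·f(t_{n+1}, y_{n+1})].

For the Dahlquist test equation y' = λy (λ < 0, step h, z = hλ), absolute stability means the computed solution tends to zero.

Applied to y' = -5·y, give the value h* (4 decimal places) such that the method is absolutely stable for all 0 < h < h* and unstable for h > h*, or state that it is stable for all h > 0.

Set f=λy, z=hλ:
  y_{n+1} = y_n + z·[1/20·y_n + 19/20·y_{n+1}] ⇒ (1 − 19/20z)y_{n+1} = (1 + 1/20z)y_n
  R(z) = (1 + 1/20z)/(1 − 19/20z).

Solve |R(x)|<1 on ℝ⁻.
x=-0.48: |R|=0.6703
x=-2: |R|=0.3103
x=-10: |R|=0.0476
x=-100: |R|=0.0417
θ=19/20≥1/2 ⇒ |1+1/20x|<|1−19/20x| ∀x<0 ⇒ interval (−∞,0).

interval (−∞, 0). Any h>0 works for λ=-5.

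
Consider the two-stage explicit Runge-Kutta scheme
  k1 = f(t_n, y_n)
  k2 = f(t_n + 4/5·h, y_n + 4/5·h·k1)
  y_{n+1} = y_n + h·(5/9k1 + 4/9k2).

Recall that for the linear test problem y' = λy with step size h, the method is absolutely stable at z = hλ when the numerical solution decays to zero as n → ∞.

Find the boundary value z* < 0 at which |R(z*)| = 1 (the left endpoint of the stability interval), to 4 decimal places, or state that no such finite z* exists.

Set f=λy, z=hλ:
  k1=λy_n ⇒ h·k1=z·y_n;  k2=λ(1+4/5z)y_n ⇒ h·k2=z(1+4/5z)y_n
  y_{n+1}/y_n = 1 + 5/9z + 4/9z(1+4/5z) = 1 + z + 16/45z²
  so R(z) = 1 + z + 16/45z².

Need |R(x)|<1, x<0.
x=-1.53: |R|=0.3023
R=1: x+16/45x²=0 ⇒ x=−45/16=-2.8125; min R=1−1/(4·16/45)=0.2969>−1
Confirm numerically:
  x=-2.682: |R|=0.87556 <1
  x=-2.382: |R|=0.63540 <1
  x=-1.830: |R|=0.36072 <1
  x=-3.161: |R|=1.39168 >1
  x=-3.091: |R|=1.30608 >1
Stable set (-2.8125, 0).

left endpoint -2.8125.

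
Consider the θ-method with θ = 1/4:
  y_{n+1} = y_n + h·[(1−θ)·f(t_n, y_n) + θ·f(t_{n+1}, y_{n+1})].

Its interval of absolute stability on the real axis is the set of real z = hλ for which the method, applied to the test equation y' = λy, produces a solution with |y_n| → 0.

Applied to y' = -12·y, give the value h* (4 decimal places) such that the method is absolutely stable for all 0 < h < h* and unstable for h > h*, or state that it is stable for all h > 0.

Test eqn y'=λy, z=hλ:
  y_{n+1} = y_n + z·[3/4·y_n + 1/4·y_{n+1}] ⇒ (1 − 1/4z)y_{n+1} = (1 + 3/4z)y_n
  ⇒ R(z) = (1 + 3/4z)/(1 − 1/4z).

Find x<0 with |R(x)|<1.
x=-0.87: |R|=0.2854
R=−1: 1+3/4x = −1+1/4x ⇒ -1/2x=2 ⇒ x=2/(-1/2)=-4.0000
Confirm numerically:
  x=-3.587: |R|=0.89113 <1
  x=-2.230: |R|=0.43178 <1
  x=-2.059: |R|=0.35930 <1
  x=-1.736: |R|=0.21060 <1
  x=-4.510: |R|=1.11986 >1
  x=-4.217: |R|=1.05282 >1
  x=-4.089: |R|=1.02201 >1
Stable set (-4.0000, 0).

(-4.0000,0); λ=-12 ⇒ h* = (4)/12 = 0.3333.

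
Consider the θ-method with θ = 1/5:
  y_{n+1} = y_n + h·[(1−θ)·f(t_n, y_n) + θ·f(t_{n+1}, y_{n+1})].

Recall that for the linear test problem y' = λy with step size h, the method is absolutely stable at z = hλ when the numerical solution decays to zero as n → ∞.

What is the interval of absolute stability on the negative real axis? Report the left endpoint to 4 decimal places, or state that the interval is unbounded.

(-3.3333, 0).

Test eqn y'=λy, z=hλ:
  y_{n+1} = y_n + z·[4/5·y_n + 1/5·y_{n+1}] ⇒ (1 − 1/5z)y_{n+1} = (1 + 4/5z)y_n
  R(z) = (1 + 4/5z)/(1 − 1/5z).

Find x<0 with |R(x)|<1.
x=-1.33: |R|=0.0506
R=−1: 1+4/5x = −1+1/5x ⇒ -3/5x=2 ⇒ x=2/(-3/5)=-3.3333
Confirm numerically:
  x=-2.821: |R|=0.80348 <1
  x=-2.663: |R|=0.73757 <1
  x=-2.636: |R|=0.72603 <1
  x=-1.384: |R|=0.08396 <1
  x=-3.743: |R|=1.14057 >1
  x=-3.592: |R|=1.09032 >1
  x=-3.511: |R|=1.06262 >1
Interval (-3.3333, 0).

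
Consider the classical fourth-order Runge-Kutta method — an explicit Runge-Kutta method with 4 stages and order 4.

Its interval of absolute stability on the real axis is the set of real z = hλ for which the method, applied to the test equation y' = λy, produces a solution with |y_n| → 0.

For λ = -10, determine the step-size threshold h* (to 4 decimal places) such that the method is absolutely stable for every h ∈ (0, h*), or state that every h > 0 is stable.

(-2.7853,0); λ=-10 ⇒ h* = 0.2785.

On y'=λy, z=hλ:
  order 4, 4-stage ⇒ R(z)=1+z+z^2/2+z^3/6+z^4/24
  (e.g. R(-0.43)=0.65062, |R|=0.65062)

Find x<0 with |R(x)|<1.
x=-0.43: |R|=0.6506
|R(-3.03)|=1.4361 |R(-2.71)|=0.8923 |R(-0.76)|=0.4695
Bisect:
  x_lo=-3.4556 |R|=2.5791  x_hi=-0.2629 |R|=0.7688
  mid=-1.85926 |R|=0.29588 →hi
  mid=-2.65745 |R|=0.82375 →hi
  mid=-3.05654 |R|=1.49213 →lo
  mid=-2.85699 |R|=1.11359 →lo
  mid=-2.75722 |R|=0.95849 →hi
  mid=-2.80711 |R|=1.03339 →lo
  mid=-2.78216 |R|=0.99529 →hi
  mid=-2.79463 |R|=1.01417 →lo
  mid=-2.78840 |R|=1.00469 →lo
  mid=-2.78528 |R|=0.99998 →hi
  ...
  [-2.78548,-2.78528] ⇒ x*=-2.7853
Interval (-2.7853, 0).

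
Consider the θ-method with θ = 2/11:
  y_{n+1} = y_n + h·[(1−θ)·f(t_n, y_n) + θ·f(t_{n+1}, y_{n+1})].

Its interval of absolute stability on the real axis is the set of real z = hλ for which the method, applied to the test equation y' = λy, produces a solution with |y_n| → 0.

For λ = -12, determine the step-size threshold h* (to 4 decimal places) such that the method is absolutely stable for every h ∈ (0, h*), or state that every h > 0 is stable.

Set f=λy, z=hλ:
  y_{n+1} = y_n + z·[9/11·y_n + 2/11·y_{n+1}] ⇒ (1 − 2/11z)y_{n+1} = (1 + 9/11z)y_n
  R(z) = (1 + 9/11z)/(1 − 2/11z).

Boundary: |R(x)|=1, x<0.
x=-1.33: |R|=0.0710
R=−1: 1+9/11x = −1+2/11x ⇒ -7/11x=2 ⇒ x=2/(-7/11)=-3.1429
Confirm numerically:
  x=-2.467: |R|=0.70309 <1
  x=-2.128: |R|=0.53435 <1
  x=-2.126: |R|=0.53331 <1
  x=-3.434: |R|=1.11406 >1
  x=-3.249: |R|=1.04246 >1
Interval (-3.1429, 0).

(-3.1429,0); λ=-12 ⇒ h* = (22/7)/12 = 0.2619.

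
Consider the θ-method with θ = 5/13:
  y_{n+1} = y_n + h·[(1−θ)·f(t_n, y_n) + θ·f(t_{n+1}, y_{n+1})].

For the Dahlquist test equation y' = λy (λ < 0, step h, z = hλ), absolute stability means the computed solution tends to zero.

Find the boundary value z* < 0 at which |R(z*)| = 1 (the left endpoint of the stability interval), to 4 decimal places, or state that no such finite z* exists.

z* = -8.6667.

On y'=λy, z=hλ:
  y_{n+1} = y_n + z·[8/13·y_n + 5/13·y_{n+1}] ⇒ (1 − 5/13z)y_{n+1} = (1 + 8/13z)y_n
  so R(z) = (1 + 8/13z)/(1 − 5/13z).

Solve |R(x)|<1 on ℝ⁻.
x=-0.62: |R|=0.4994
R=−1: 1+8/13x = −1+5/13x ⇒ -3/13x=2 ⇒ x=2/(-3/13)=-8.6667
Confirm numerically:
  x=-7.817: |R|=0.95106 <1
  x=-6.765: |R|=0.87816 <1
  x=-4.976: |R|=0.70771 <1
  x=-4.588: |R|=0.65954 <1
  x=-9.173: |R|=1.02580 >1
  x=-9.113: |R|=1.02286 >1
So |R|<1 on (-8.6667, 0).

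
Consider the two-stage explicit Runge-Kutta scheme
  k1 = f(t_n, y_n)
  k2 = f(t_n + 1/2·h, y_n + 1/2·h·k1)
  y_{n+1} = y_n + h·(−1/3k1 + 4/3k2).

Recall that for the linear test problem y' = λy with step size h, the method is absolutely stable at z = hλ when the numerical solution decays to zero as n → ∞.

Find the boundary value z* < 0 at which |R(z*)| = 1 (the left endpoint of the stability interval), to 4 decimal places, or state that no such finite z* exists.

On y'=λy, z=hλ:
  k1=λy_n ⇒ h·k1=z·y_n;  k2=λ(1+1/2z)y_n ⇒ h·k2=z(1+1/2z)y_n
  y_{n+1}/y_n = 1 − 1/3z + 4/3z(1+1/2z) = 1 + z + 2/3z²
  Hence R(z) = 1 + z + 2/3z².

Solve |R(x)|<1 on ℝ⁻.
x=-0.72: |R|=0.6256
R=1: x+2/3x²=0 ⇒ x=−3/2=-1.5000; min R=1−1/(4·2/3)=0.6250>−1
Confirm numerically:
  x=-1.451: |R|=0.95260 <1
  x=-1.388: |R|=0.89636 <1
  x=-1.305: |R|=0.83035 <1
  x=-0.975: |R|=0.65875 <1
  x=-1.934: |R|=1.55957 >1
  x=-1.610: |R|=1.11807 >1
So |R|<1 on (-1.5000, 0).

left endpoint -1.5000.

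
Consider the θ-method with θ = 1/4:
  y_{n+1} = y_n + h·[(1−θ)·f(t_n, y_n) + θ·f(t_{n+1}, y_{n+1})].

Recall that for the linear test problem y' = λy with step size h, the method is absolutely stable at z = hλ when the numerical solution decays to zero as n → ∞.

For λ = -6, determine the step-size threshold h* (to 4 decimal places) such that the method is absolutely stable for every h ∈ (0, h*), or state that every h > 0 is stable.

(-4.0000,0); λ=-6 ⇒ h* = (4)/6 = 0.6667.

On y'=λy, z=hλ:
  y_{n+1} = y_n + z·[3/4·y_n + 1/4·y_{n+1}] ⇒ (1 − 1/4z)y_{n+1} = (1 + 3/4z)y_n
  R(z) = (1 + 3/4z)/(1 − 1/4z).

Solve |R(x)|<1 on ℝ⁻.
x=-1.75: |R|=0.2174
R=−1: 1+3/4x = −1+1/4x ⇒ -1/2x=2 ⇒ x=2/(-1/2)=-4.0000
Confirm numerically:
  x=-2.512: |R|=0.54300 <1
  x=-2.047: |R|=0.35406 <1
  x=-1.733: |R|=0.20914 <1
  x=-4.575: |R|=1.13411 >1
  x=-4.384: |R|=1.09160 >1
  x=-4.177: |R|=1.04329 >1
Interval (-4.0000, 0).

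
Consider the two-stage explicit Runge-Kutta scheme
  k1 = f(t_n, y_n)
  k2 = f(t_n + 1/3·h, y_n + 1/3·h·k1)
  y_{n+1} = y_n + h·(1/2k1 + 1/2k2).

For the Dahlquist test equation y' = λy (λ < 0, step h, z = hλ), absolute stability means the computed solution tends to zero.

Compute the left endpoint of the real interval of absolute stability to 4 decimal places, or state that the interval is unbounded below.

Test eqn y'=λy, z=hλ:
  k1=λy_n ⇒ h·k1=z·y_n;  k2=λ(1+1/3z)y_n ⇒ h·k2=z(1+1/3z)y_n
  y_{n+1}/y_n = 1 + 1/2z + 1/2z(1+1/3z) = 1 + z + 1/6z²
  R(z) = 1 + z + 1/6z².

Find x<0 with |R(x)|<1.
x=-0.48: |R|=0.5584
R=1: x+1/6x²=0 ⇒ x=−6=-6.0000; min R=1−1/(4·1/6)=-0.5000>−1
Confirm numerically:
  x=-5.863: |R|=0.86613 <1
  x=-3.334: |R|=0.48141 <1
  x=-2.656: |R|=0.48028 <1
  x=-6.437: |R|=1.46883 >1
  x=-6.231: |R|=1.23989 >1
Interval (-6.0000, 0).

left endpoint -6.0000.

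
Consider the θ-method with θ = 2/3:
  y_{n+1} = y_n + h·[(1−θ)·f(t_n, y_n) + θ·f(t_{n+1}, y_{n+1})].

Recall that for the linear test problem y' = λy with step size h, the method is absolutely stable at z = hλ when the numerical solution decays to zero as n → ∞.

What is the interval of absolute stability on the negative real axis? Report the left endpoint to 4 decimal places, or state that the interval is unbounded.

(−∞, 0) — no finite endpoint.

On y'=λy, z=hλ:
  y_{n+1} = y_n + z·[1/3·y_n + 2/3·y_{n+1}] ⇒ (1 − 2/3z)y_{n+1} = (1 + 1/3z)y_n
  R(z) = (1 + 1/3z)/(1 − 2/3z).

Find x<0 with |R(x)|<1.
x=-1.23: |R|=0.3242
x=-2: |R|=0.1429
x=-10: |R|=0.3043
x=-100: |R|=0.4778
θ=2/3≥1/2 ⇒ |1+1/3x|<|1−2/3x| ∀x<0 ⇒ interval (−∞,0).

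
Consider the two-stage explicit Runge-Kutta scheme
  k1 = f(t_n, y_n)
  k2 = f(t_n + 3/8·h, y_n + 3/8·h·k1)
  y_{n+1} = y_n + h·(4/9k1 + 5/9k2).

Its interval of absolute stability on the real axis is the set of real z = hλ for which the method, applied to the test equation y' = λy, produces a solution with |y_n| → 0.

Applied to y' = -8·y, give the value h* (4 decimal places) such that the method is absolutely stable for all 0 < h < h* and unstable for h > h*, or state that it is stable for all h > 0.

Set f=λy, z=hλ:
  k1=λy_n ⇒ h·k1=z·y_n;  k2=λ(1+3/8z)y_n ⇒ h·k2=z(1+3/8z)y_n
  y_{n+1}/y_n = 1 + 4/9z + 5/9z(1+3/8z) = 1 + z + 5/24z²
  R(z) = 1 + z + 5/24z².

Boundary: |R(x)|=1, x<0.
x=-0.83: |R|=0.3135
R=1: x+5/24x²=0 ⇒ x=−24/5=-4.8000; min R=1−1/(4·5/24)=-0.2000>−1
Confirm numerically:
  x=-4.478: |R|=0.69960 <1
  x=-4.368: |R|=0.60688 <1
  x=-3.060: |R|=0.10925 <1
  x=-4.884: |R|=1.08547 >1
  x=-4.829: |R|=1.02918 >1
So |R|<1 on (-4.8000, 0).

(-4.8000,0); λ=-8 ⇒ h* = (24/5)/8 = 0.6000.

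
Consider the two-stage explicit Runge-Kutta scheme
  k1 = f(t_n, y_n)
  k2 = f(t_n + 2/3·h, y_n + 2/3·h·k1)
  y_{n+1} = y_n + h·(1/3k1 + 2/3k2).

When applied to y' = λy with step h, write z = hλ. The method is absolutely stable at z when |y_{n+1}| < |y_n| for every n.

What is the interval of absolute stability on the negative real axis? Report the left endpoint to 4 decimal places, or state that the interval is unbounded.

On y'=λy, z=hλ:
  k1=λy_n ⇒ h·k1=z·y_n;  k2=λ(1+2/3z)y_n ⇒ h·k2=z(1+2/3z)y_n
  y_{n+1}/y_n = 1 + 1/3z + 2/3z(1+2/3z) = 1 + z + 4/9z²
  R(z) = 1 + z + 4/9z².

Need |R(x)|<1, x<0.
x=-1.57: |R|=0.5255
R=1: x+4/9x²=0 ⇒ x=−9/4=-2.2500; min R=1−1/(4·4/9)=0.4375>−1
Confirm numerically:
  x=-2.011: |R|=0.78639 <1
  x=-1.922: |R|=0.71982 <1
  x=-1.557: |R|=0.52044 <1
  x=-1.150: |R|=0.43778 <1
  x=-2.691: |R|=1.52744 >1
  x=-2.592: |R|=1.39398 >1
  x=-2.287: |R|=1.03761 >1
Stable set (-2.2500, 0).

(-2.2500, 0).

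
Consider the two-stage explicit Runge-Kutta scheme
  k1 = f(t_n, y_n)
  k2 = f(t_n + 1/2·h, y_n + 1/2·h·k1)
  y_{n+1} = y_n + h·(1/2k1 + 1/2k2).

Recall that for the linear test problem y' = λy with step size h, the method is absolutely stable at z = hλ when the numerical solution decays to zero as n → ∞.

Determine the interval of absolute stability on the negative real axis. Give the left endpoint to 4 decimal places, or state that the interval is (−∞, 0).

z∈(-4.0000,0).

With y'=λy (z=hλ):
  k1=λy_n ⇒ h·k1=z·y_n;  k2=λ(1+1/2z)y_n ⇒ h·k2=z(1+1/2z)y_n
  y_{n+1}/y_n = 1 + 1/2z + 1/2z(1+1/2z) = 1 + z + 1/4z²
  Hence R(z) = 1 + z + 1/4z².

Need |R(x)|<1, x<0.
x=-1.55: |R|=0.0506
R=1: x+1/4x²=0 ⇒ x=−4=-4.0000; min R=1−1/(4·1/4)=0.0000>−1
Confirm numerically:
  x=-3.796: |R|=0.80640 <1
  x=-3.778: |R|=0.79032 <1
  x=-2.460: |R|=0.05290 <1
  x=-1.952: |R|=0.00058 <1
  x=-4.591: |R|=1.67832 >1
  x=-4.258: |R|=1.27464 >1
So |R|<1 on (-4.0000, 0).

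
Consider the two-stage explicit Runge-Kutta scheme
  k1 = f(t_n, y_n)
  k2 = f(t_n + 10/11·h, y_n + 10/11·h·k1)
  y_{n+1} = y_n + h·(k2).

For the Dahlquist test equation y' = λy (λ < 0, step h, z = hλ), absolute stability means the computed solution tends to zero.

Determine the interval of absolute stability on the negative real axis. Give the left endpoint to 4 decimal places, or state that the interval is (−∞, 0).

With y'=λy (z=hλ):
  k1=λy_n ⇒ h·k1=z·y_n;  k2=λ(1+10/11z)y_n ⇒ h·k2=z(1+10/11z)y_n
  y_{n+1}/y_n = 1 + z(1+10/11z) = 1 + z + 10/11z²
  so R(z) = 1 + z + 10/11z².

Find x<0 with |R(x)|<1.
x=-0.54: |R|=0.7251
R=1: x+10/11x²=0 ⇒ x=−11/10=-1.1000; min R=1−1/(4·10/11)=0.7250>−1
Confirm numerically:
  x=-0.732: |R|=0.75511 <1
  x=-0.675: |R|=0.73920 <1
  x=-0.494: |R|=0.72785 <1
  x=-1.597: |R|=1.72155 >1
  x=-1.279: |R|=1.20813 >1
  x=-1.179: |R|=1.08467 >1
Interval (-1.1000, 0).

z∈(-1.1000,0).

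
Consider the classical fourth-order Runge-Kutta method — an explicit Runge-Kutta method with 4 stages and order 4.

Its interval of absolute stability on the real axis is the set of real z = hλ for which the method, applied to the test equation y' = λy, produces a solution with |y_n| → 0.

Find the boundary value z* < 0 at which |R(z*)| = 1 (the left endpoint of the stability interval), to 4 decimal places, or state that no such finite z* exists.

left endpoint -2.7853.

Test eqn y'=λy, z=hλ:
  order 4, 4-stage ⇒ R(z)=1+z+z^2/2+z^3/6+z^4/24
  (e.g. R(-0.42)=0.65715, |R|=0.65715)

Need |R(x)|<1, x<0.
x=-0.42: |R|=0.6571
|R(-2.66)|=0.8270 |R(-1.68)|=0.2728 |R(-1.62)|=0.2706
Bisect:
  x_lo=-3.1014 |R|=1.5909  x_hi=-0.2934 |R|=0.7458
  mid=-1.69737 |R|=0.27398 →hi
  mid=-2.39937 |R|=0.55788 →hi
  mid=-2.75037 |R|=0.94862 →hi
  mid=-2.92587 |R|=1.23348 →lo
  mid=-2.83812 |R|=1.08262 →lo
  mid=-2.79425 |R|=1.01359 →lo
  mid=-2.77231 |R|=0.98060 →hi
  mid=-2.78328 |R|=0.99697 →hi
  ...
  [-2.78534,-2.78517] ⇒ x*=-2.7853
So |R|<1 on (-2.7853, 0).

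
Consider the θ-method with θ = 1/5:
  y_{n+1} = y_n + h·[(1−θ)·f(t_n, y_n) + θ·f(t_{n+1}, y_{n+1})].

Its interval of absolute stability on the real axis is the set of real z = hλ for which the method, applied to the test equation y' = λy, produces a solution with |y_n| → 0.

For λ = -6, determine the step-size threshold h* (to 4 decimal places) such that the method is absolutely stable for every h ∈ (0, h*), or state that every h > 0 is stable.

(-3.3333,0); λ=-6 ⇒ h* = (10/3)/6 = 0.5556.

With y'=λy (z=hλ):
  y_{n+1} = y_n + z·[4/5·y_n + 1/5·y_{n+1}] ⇒ (1 − 1/5z)y_{n+1} = (1 + 4/5z)y_n
  R(z) = (1 + 4/5z)/(1 − 1/5z).

Find x<0 with |R(x)|<1.
x=-1.78: |R|=0.3127
R=−1: 1+4/5x = −1+1/5x ⇒ -3/5x=2 ⇒ x=2/(-3/5)=-3.3333
Confirm numerically:
  x=-3.310: |R|=0.99158 <1
  x=-2.488: |R|=0.66132 <1
  x=-2.301: |R|=0.57581 <1
  x=-1.680: |R|=0.25749 <1
  x=-3.697: |R|=1.12545 >1
  x=-3.613: |R|=1.09741 >1
Stable set (-3.3333, 0).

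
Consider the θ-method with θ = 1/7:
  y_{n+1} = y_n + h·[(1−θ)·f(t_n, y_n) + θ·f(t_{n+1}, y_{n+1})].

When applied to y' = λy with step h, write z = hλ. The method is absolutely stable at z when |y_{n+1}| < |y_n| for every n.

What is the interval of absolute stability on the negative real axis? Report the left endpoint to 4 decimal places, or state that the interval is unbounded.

On y'=λy, z=hλ:
  y_{n+1} = y_n + z·[6/7·y_n + 1/7·y_{n+1}] ⇒ (1 − 1/7z)y_{n+1} = (1 + 6/7z)y_n
  Hence R(z) = (1 + 6/7z)/(1 − 1/7z).

Need |R(x)|<1, x<0.
x=-0.9: |R|=0.2025
R=−1: 1+6/7x = −1+1/7x ⇒ -5/7x=2 ⇒ x=2/(-5/7)=-2.8000
Confirm numerically:
  x=-2.458: |R|=0.81920 <1
  x=-2.074: |R|=0.59996 <1
  x=-2.049: |R|=0.58504 <1
  x=-1.526: |R|=0.25287 <1
  x=-3.133: |R|=1.16431 >1
  x=-2.897: |R|=1.04900 >1
  x=-2.839: |R|=1.01982 >1
Stable set (-2.8000, 0).

z∈(-2.8000,0).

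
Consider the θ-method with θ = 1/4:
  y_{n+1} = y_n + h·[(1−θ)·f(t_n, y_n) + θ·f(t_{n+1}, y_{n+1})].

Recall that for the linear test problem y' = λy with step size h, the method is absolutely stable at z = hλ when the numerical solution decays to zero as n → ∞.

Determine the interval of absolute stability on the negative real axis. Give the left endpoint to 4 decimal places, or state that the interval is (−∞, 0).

Test eqn y'=λy, z=hλ:
  y_{n+1} = y_n + z·[3/4·y_n + 1/4·y_{n+1}] ⇒ (1 − 1/4z)y_{n+1} = (1 + 3/4z)y_n
  so R(z) = (1 + 3/4z)/(1 − 1/4z).

Solve |R(x)|<1 on ℝ⁻.
x=-1.44: |R|=0.0588
R=−1: 1+3/4x = −1+1/4x ⇒ -1/2x=2 ⇒ x=2/(-1/2)=-4.0000
Confirm numerically:
  x=-3.621: |R|=0.90054 <1
  x=-2.434: |R|=0.51321 <1
  x=-1.963: |R|=0.31679 <1
  x=-1.889: |R|=0.28307 <1
  x=-4.173: |R|=1.04233 >1
  x=-4.132: |R|=1.03246 >1
Interval (-4.0000, 0).

(-4.0000, 0).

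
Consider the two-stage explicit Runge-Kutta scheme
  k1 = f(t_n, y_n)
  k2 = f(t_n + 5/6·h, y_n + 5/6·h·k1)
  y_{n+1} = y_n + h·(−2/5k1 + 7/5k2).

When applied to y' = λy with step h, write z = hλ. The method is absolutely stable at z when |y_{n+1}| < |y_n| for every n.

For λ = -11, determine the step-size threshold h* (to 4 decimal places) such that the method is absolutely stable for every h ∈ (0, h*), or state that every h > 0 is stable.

With y'=λy (z=hλ):
  k1=λy_n ⇒ h·k1=z·y_n;  k2=λ(1+5/6z)y_n ⇒ h·k2=z(1+5/6z)y_n
  y_{n+1}/y_n = 1 − 2/5z + 7/5z(1+5/6z) = 1 + z + 7/6z²
  ⇒ R(z) = 1 + z + 7/6z².

Find x<0 with |R(x)|<1.
x=-1.44: |R|=1.9792
R=1: x+7/6x²=0 ⇒ x=−6/7=-0.8571; min R=1−1/(4·7/6)=0.7857>−1
Confirm numerically:
  x=-0.686: |R|=0.86303 <1
  x=-0.429: |R|=0.78571 <1
  x=-0.417: |R|=0.78587 <1
  x=-1.089: |R|=1.29457 >1
  x=-0.961: |R|=1.11644 >1
  x=-0.922: |R|=1.06976 >1
Interval (-0.8571, 0).

(-0.8571,0); λ=-11 ⇒ h* = (6/7)/11 = 0.0779.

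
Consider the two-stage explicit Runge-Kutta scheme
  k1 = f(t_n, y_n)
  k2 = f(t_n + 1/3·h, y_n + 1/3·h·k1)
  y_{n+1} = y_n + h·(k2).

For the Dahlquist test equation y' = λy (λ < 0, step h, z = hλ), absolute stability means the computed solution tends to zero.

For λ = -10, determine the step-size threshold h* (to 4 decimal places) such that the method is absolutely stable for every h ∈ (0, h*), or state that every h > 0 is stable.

(-3.0000,0); λ=-10 ⇒ h* = (3)/10 = 0.3000.

With y'=λy (z=hλ):
  k1=λy_n ⇒ h·k1=z·y_n;  k2=λ(1+1/3z)y_n ⇒ h·k2=z(1+1/3z)y_n
  y_{n+1}/y_n = 1 + z(1+1/3z) = 1 + z + 1/3z²
  ⇒ R(z) = 1 + z + 1/3z².

Find x<0 with |R(x)|<1.
x=-0.34: |R|=0.6985
R=1: x+1/3x²=0 ⇒ x=−3=-3.0000; min R=1−1/(4·1/3)=0.2500>−1
Confirm numerically:
  x=-2.881: |R|=0.88572 <1
  x=-2.713: |R|=0.74046 <1
  x=-2.710: |R|=0.73803 <1
  x=-2.126: |R|=0.38063 <1
  x=-3.451: |R|=1.51880 >1
  x=-3.269: |R|=1.29312 >1
So |R|<1 on (-3.0000, 0).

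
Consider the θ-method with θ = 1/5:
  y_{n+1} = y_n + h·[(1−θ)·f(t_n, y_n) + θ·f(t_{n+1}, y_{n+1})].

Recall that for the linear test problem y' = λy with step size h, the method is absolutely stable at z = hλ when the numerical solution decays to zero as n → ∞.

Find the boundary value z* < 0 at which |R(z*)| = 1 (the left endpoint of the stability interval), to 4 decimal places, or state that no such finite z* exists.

z* = -3.3333.

Set f=λy, z=hλ:
  y_{n+1} = y_n + z·[4/5·y_n + 1/5·y_{n+1}] ⇒ (1 − 1/5z)y_{n+1} = (1 + 4/5z)y_n
  ⇒ R(z) = (1 + 4/5z)/(1 − 1/5z).

Need |R(x)|<1, x<0.
x=-0.77: |R|=0.3328
R=−1: 1+4/5x = −1+1/5x ⇒ -3/5x=2 ⇒ x=2/(-3/5)=-3.3333
Confirm numerically:
  x=-2.963: |R|=0.86048 <1
  x=-2.758: |R|=0.77752 <1
  x=-2.164: |R|=0.51033 <1
  x=-3.731: |R|=1.13664 >1
  x=-3.577: |R|=1.08523 >1
So |R|<1 on (-3.3333, 0).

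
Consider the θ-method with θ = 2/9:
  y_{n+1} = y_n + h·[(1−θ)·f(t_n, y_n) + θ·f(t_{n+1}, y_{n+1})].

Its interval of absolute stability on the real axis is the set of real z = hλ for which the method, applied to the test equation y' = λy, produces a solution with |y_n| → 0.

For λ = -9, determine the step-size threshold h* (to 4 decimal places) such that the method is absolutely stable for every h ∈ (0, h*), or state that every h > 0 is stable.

Set f=λy, z=hλ:
  y_{n+1} = y_n + z·[7/9·y_n + 2/9·y_{n+1}] ⇒ (1 − 2/9z)y_{n+1} = (1 + 7/9z)y_n
  Hence R(z) = (1 + 7/9z)/(1 − 2/9z).

Boundary: |R(x)|=1, x<0.
x=-0.7: |R|=0.3942
R=−1: 1+7/9x = −1+2/9x ⇒ -5/9x=2 ⇒ x=2/(-5/9)=-3.6000
Confirm numerically:
  x=-3.516: |R|=0.97380 <1
  x=-3.463: |R|=0.95699 <1
  x=-2.853: |R|=0.74602 <1
  x=-2.269: |R|=0.50842 <1
  x=-4.153: |R|=1.15977 >1
  x=-3.950: |R|=1.10355 >1
  x=-3.758: |R|=1.04783 >1
So |R|<1 on (-3.6000, 0).

(-3.6000,0); λ=-9 ⇒ h* = (18/5)/9 = 0.4000.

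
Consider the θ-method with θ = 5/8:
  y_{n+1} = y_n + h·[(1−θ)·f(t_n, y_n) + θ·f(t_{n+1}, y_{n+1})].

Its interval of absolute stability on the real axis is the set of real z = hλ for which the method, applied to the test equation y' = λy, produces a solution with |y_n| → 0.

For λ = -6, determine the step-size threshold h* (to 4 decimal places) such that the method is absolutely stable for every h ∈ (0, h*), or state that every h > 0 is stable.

interval (−∞, 0). Any h>0 works for λ=-6.

On y'=λy, z=hλ:
  y_{n+1} = y_n + z·[3/8·y_n + 5/8·y_{n+1}] ⇒ (1 − 5/8z)y_{n+1} = (1 + 3/8z)y_n
  R(z) = (1 + 3/8z)/(1 − 5/8z).

Find x<0 with |R(x)|<1.
x=-0.85: |R|=0.4449
x=-2: |R|=0.1111
x=-10: |R|=0.3793
x=-100: |R|=0.5748
θ=5/8≥1/2 ⇒ |1+3/8x|<|1−5/8x| ∀x<0 ⇒ interval (−∞,0).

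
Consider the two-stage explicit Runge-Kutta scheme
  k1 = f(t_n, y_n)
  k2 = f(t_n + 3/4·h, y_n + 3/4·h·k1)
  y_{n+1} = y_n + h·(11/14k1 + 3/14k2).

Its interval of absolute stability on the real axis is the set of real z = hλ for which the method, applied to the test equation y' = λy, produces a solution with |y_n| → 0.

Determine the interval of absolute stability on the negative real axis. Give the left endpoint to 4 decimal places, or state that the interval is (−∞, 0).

z∈(-6.2222,0).

Set f=λy, z=hλ:
  k1=λy_n ⇒ h·k1=z·y_n;  k2=λ(1+3/4z)y_n ⇒ h·k2=z(1+3/4z)y_n
  y_{n+1}/y_n = 1 + 11/14z + 3/14z(1+3/4z) = 1 + z + 9/56z²
  Hence R(z) = 1 + z + 9/56z².

Need |R(x)|<1, x<0.
x=-0.46: |R|=0.5740
R=1: x+9/56x²=0 ⇒ x=−56/9=-6.2222; min R=1−1/(4·9/56)=-0.5556>−1
Confirm numerically:
  x=-5.787: |R|=0.59522 <1
  x=-4.468: |R|=0.25966 <1
  x=-4.401: |R|=0.28816 <1
  x=-6.767: |R|=1.59248 >1
  x=-6.736: |R|=1.55620 >1
Interval (-6.2222, 0).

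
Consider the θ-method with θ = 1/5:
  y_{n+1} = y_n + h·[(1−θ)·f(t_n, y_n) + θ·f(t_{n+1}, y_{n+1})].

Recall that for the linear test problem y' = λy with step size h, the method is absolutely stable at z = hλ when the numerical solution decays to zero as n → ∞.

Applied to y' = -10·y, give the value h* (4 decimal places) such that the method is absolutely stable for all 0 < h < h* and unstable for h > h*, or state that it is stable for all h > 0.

(-3.3333,0); λ=-10 ⇒ h* = (10/3)/10 = 0.3333.

With y'=λy (z=hλ):
  y_{n+1} = y_n + z·[4/5·y_n + 1/5·y_{n+1}] ⇒ (1 − 1/5z)y_{n+1} = (1 + 4/5z)y_n
  R(z) = (1 + 4/5z)/(1 − 1/5z).

Find x<0 with |R(x)|<1.
x=-1.6: |R|=0.2121
R=−1: 1+4/5x = −1+1/5x ⇒ -3/5x=2 ⇒ x=2/(-3/5)=-3.3333
Confirm numerically:
  x=-1.931: |R|=0.39302 <1
  x=-1.843: |R|=0.34663 <1
  x=-1.522: |R|=0.16682 <1
  x=-1.494: |R|=0.15029 <1
  x=-3.653: |R|=1.11083 >1
  x=-3.358: |R|=1.00885 >1
So |R|<1 on (-3.3333, 0).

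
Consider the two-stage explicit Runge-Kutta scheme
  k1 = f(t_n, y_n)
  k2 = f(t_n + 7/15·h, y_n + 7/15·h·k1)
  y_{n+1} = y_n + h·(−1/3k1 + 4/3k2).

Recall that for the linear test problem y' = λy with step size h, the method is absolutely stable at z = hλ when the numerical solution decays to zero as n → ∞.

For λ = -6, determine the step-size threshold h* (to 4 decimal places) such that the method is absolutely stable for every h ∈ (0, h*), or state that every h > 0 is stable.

(-1.6071,0); λ=-6 ⇒ h* = (45/28)/6 = 0.2679.

Test eqn y'=λy, z=hλ:
  k1=λy_n ⇒ h·k1=z·y_n;  k2=λ(1+7/15z)y_n ⇒ h·k2=z(1+7/15z)y_n
  y_{n+1}/y_n = 1 − 1/3z + 4/3z(1+7/15z) = 1 + z + 28/45z²
  ⇒ R(z) = 1 + z + 28/45z².

Find x<0 with |R(x)|<1.
x=-0.33: |R|=0.7378
R=1: x+28/45x²=0 ⇒ x=−45/28=-1.6071; min R=1−1/(4·28/45)=0.5982>−1
Confirm numerically:
  x=-1.500: |R|=0.90000 <1
  x=-1.443: |R|=0.85262 <1
  x=-0.960: |R|=0.61344 <1
  x=-0.871: |R|=0.60104 <1
  x=-2.042: |R|=1.55252 >1
  x=-2.002: |R|=1.49187 >1
  x=-1.970: |R|=1.44478 >1
Stable set (-1.6071, 0).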